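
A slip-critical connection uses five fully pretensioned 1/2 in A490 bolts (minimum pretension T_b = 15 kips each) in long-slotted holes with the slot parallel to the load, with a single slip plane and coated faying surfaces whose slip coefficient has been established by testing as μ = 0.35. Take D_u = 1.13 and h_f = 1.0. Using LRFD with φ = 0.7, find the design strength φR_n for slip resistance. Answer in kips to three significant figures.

20.8 kips

R_n = μ · D_u · h_f · T_b · n_s · n_b = 0.35 × 1.13 × 1.0 × 15 × 1 × 5 = 29.66 kips.
Design strength φR_n = 0.7 × 29.66 = 20.8 kips.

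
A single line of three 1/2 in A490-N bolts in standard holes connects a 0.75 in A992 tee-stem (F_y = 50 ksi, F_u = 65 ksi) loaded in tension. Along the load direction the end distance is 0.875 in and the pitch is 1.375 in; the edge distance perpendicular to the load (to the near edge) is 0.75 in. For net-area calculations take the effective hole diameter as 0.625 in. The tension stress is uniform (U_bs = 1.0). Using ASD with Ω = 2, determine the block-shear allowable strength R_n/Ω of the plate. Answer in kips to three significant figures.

40.8 kips

Shear plane L_v = 0.875 + 2·1.375 = 3.625 in; A_gv = 3.625 × 0.75 = 2.719 in².
A_nv = (3.625 − 2.5·0.625) × 0.75 = 1.547 in².
A_nt = (0.75 − 0.5·0.625) × 0.75 = 0.3281 in².
0.6 F_u A_nv = 60.33 kips; 0.6 F_y A_gv = 81.56 kips → shear rupture governs the shear term.
R_n = 60.33 + 1.0 × 65 × 0.3281 = 81.66 kips.
Allowable strength R_n/Ω = 81.66 / 2 = 40.8 kips.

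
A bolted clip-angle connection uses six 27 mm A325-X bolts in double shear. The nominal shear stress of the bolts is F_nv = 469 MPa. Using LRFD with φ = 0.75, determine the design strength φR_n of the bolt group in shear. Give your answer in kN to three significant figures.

A_b = π × 27² / 4 = 572.6 mm².
R_n = F_nv · A_b · n · n_s = 469 × 572.6 × 6 × 2 / 1000 = 3222 kN.
Design strength φR_n = 0.75 × 3222 = 2420 kN.

2420 kN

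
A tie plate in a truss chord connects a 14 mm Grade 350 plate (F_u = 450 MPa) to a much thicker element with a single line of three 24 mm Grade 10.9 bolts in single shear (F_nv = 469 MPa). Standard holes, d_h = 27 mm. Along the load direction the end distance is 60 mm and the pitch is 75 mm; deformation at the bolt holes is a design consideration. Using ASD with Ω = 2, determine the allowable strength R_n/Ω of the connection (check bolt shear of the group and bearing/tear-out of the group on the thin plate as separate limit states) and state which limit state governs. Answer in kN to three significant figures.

Bolt shear: A_b = π·24²/4 = 452.4 mm²; R_n = 469 × 452.4 × 3 × 1 / 1000 = 636.5 kN → 636.5 / 2 = 318 kN.
Bearing (1.2 l_c t F_u ≤ 2.4 d t F_u): upper limit = 2.4·24·14·450 / 1000 = 362.9 kN.
  Edge l_c = 60 − 27/2 = 46.5 → r_n = 351.5 kN; interior l_c = 75 − 27 = 48 → r_n = 362.9 kN.
  R_n,bearing = 1·351.5 + 2·362.9 = 1077 kN → 1077 / 2 = 539 kN.
Bolt shear governs: 318 kN.

318 kN (bolt shear governs)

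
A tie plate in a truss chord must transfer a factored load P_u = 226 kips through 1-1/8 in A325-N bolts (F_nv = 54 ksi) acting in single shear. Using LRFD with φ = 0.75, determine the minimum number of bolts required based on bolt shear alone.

6 bolts

A_b = π·1.125²/4 = 0.994 in².
Per-bolt design strength φR_n = 0.75 × 54 × 0.994 × 1 = 40.26 kips.
n ≥ 226 / 40.26 = 5.614 → use 6 bolts.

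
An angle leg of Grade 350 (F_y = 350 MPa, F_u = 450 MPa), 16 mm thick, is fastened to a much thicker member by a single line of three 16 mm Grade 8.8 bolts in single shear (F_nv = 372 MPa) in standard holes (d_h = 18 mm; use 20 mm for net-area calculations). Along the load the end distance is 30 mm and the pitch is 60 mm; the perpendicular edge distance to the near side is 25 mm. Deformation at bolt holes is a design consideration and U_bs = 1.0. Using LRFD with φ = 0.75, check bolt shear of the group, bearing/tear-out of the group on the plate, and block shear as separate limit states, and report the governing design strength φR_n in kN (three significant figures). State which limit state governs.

168 kN (bolt shear governs)

Bolt shear: A_b = π·16²/4 = 201.1 mm²; R_n = 372 × 201.1 × 3 × 1 / 1000 = 224.4 kN → 0.75 × 224.4 = 168 kN.
Bearing: edge l_c = 21, r_n = 181.4 kN; interior l_c = 42, r_n = 276.5 kN; R_n = 181.4 + 2·276.5 = 734.4 kN → 551 kN.
Block shear: A_gv = 2400, A_nv = 1600, A_nt = 240 mm²; R_n = min(0.6F_uA_nv, 0.6F_yA_gv) + U_bs·F_u·A_nt = 540 kN → 405 kN.
Bolt shear governs: 168 kN.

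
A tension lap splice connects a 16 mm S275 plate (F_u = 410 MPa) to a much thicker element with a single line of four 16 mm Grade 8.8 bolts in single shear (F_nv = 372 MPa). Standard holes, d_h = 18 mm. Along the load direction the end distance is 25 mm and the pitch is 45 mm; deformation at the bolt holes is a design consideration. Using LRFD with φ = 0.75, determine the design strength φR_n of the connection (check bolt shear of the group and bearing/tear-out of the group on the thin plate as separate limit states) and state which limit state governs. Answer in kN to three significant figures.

Bolt shear: A_b = π·16²/4 = 201.1 mm²; R_n = 372 × 201.1 × 4 × 1 / 1000 = 299.2 kN → 0.75 × 299.2 = 224 kN.
Bearing (1.2 l_c t F_u ≤ 2.4 d t F_u): upper limit = 2.4·16·16·410 / 1000 = 251.9 kN.
  Edge l_c = 25 − 18/2 = 16 → r_n = 126 kN; interior l_c = 45 − 18 = 27 → r_n = 212.5 kN.
  R_n,bearing = 1·126 + 3·212.5 = 763.6 kN → 0.75 × 763.6 = 573 kN.
Bolt shear governs: 224 kN.

224 kN (bolt shear governs)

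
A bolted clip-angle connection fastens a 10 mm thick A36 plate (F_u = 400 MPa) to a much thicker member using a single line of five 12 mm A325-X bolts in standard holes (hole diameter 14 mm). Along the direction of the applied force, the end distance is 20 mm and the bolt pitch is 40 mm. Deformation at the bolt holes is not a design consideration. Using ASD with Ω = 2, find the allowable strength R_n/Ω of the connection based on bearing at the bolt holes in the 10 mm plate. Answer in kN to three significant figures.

Per bolt r_n = 1.5 l_c t F_u ≤ 3.0 d t F_u; upper limit = 3.0 × 12 × 10 × 400 / 1000 = 144 kN.
Edge bolt: l_c = 20 − 14/2 = 13 mm → 1.5 × 13 × 10 × 400 / 1000 = 78 → r_n = 78 kN.
Interior bolts: l_c = 40 − 14 = 26 mm → 1.5 × 26 × 10 × 400 / 1000 = 156 → r_n = 144 kN.
R_n = 1 × 78 + 4 × 144 = 654 kN.
Allowable strength R_n/Ω = 654 / 2 = 327 kN.

327 kN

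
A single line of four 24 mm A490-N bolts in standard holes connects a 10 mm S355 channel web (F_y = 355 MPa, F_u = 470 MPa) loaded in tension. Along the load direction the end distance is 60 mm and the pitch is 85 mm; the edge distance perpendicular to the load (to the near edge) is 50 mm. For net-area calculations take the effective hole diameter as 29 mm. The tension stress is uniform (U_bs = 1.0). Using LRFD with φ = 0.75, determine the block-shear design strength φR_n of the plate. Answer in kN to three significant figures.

Shear plane L_v = 60 + 3·85 = 315 mm; A_gv = 315 × 10 = 3150 mm².
A_nv = (315 − 3.5·29) × 10 = 2135 mm².
A_nt = (50 − 0.5·29) × 10 = 355 mm².
0.6 F_u A_nv = 602.1 kN; 0.6 F_y A_gv = 671 kN → shear rupture governs the shear term.
R_n = 602.1 + 1.0 × 470 × 355 / 1000 = 768.9 kN.
Design strength φR_n = 0.75 × 768.9 = 577 kN.

577 kN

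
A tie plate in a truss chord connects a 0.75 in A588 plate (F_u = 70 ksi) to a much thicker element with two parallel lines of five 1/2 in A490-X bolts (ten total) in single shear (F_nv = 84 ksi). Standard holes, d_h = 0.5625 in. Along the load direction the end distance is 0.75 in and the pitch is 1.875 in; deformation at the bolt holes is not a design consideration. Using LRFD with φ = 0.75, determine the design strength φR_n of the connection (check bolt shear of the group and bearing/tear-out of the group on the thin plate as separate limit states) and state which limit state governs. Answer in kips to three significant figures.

Bolt shear: A_b = π·0.5²/4 = 0.1963 in²; R_n = 84 × 0.1963 × 10 × 1 = 164.9 kips → 0.75 × 164.9 = 124 kips.
Bearing (1.5 l_c t F_u ≤ 3.0 d t F_u): upper limit = 3.0·0.5·0.75·70 = 78.75 kips.
  Edge l_c = 0.75 − 0.5625/2 = 0.4688 → r_n = 36.91 kips; interior l_c = 1.875 − 0.5625 = 1.312 → r_n = 78.75 kips.
  R_n,bearing = 2·36.91 + 8·78.75 = 703.8 kips → 0.75 × 703.8 = 528 kips.
Bolt shear governs: 124 kips.

124 kips (bolt shear governs)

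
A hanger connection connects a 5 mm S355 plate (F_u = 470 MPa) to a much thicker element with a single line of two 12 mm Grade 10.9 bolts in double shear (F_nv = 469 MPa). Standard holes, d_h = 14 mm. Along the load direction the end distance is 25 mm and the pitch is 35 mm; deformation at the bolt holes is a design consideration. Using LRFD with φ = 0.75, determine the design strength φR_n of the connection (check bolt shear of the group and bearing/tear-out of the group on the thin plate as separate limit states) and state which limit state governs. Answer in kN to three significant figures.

Bolt shear: A_b = π·12²/4 = 113.1 mm²; R_n = 469 × 113.1 × 2 × 2 / 1000 = 212.2 kN → 0.75 × 212.2 = 159 kN.
Bearing (1.2 l_c t F_u ≤ 2.4 d t F_u): upper limit = 2.4·12·5·470 / 1000 = 67.68 kN.
  Edge l_c = 25 − 14/2 = 18 → r_n = 50.76 kN; interior l_c = 35 − 14 = 21 → r_n = 59.22 kN.
  R_n,bearing = 1·50.76 + 1·59.22 = 110 kN → 0.75 × 110 = 82.5 kN.
Bearing governs: 82.5 kN.

82.5 kN (bearing governs)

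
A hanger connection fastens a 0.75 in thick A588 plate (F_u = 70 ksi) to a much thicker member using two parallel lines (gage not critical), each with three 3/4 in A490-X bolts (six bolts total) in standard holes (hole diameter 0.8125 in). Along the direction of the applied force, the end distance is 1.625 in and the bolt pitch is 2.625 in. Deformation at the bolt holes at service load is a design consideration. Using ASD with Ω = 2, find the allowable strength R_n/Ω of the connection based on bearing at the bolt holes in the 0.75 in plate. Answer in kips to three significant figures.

266 kips

Per bolt r_n = 1.2 l_c t F_u ≤ 2.4 d t F_u; upper limit = 2.4 × 0.75 × 0.75 × 70 = 94.5 kips.
Edge bolt: l_c = 1.625 − 0.8125/2 = 1.219 in → 1.2 × 1.219 × 0.75 × 70 = 76.78 → r_n = 76.78 kips.
Interior bolts: l_c = 2.625 − 0.8125 = 1.812 in → 1.2 × 1.812 × 0.75 × 70 = 114.2 → r_n = 94.5 kips.
R_n = 2 × 76.78 + 4 × 94.5 = 531.6 kips.
Allowable strength R_n/Ω = 531.6 / 2 = 266 kips.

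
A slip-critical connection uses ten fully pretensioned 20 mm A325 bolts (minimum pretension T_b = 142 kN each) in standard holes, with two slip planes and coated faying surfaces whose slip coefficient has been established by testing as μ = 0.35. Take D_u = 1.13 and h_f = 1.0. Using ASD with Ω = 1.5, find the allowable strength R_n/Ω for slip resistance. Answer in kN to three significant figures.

749 kN

R_n = μ · D_u · h_f · T_b · n_s · n_b = 0.35 × 1.13 × 1.0 × 142 × 2 × 10 = 1123 kN.
Allowable strength R_n/Ω = 1123 / 1.5 = 749 kN.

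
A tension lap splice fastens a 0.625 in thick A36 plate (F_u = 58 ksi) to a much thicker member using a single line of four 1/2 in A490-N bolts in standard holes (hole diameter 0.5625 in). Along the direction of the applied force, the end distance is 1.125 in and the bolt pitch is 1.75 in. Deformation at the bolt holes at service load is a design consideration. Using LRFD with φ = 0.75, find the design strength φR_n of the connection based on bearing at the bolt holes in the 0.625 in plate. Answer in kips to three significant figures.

125 kips

Per bolt r_n = 1.2 l_c t F_u ≤ 2.4 d t F_u; upper limit = 2.4 × 0.5 × 0.625 × 58 = 43.5 kips.
Edge bolt: l_c = 1.125 − 0.5625/2 = 0.8438 in → 1.2 × 0.8438 × 0.625 × 58 = 36.7 → r_n = 36.7 kips.
Interior bolts: l_c = 1.75 − 0.5625 = 1.188 in → 1.2 × 1.188 × 0.625 × 58 = 51.66 → r_n = 43.5 kips.
R_n = 1 × 36.7 + 3 × 43.5 = 167.2 kips.
Design strength φR_n = 0.75 × 167.2 = 125 kips.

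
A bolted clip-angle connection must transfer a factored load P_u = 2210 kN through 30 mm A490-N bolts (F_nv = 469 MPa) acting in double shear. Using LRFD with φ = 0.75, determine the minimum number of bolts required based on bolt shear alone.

5 bolts

A_b = π·30²/4 = 706.9 mm².
Per-bolt design strength φR_n = 0.75 × 469 × 706.9 × 2 / 1000 = 497.3 kN.
n ≥ 2210 / 497.3 = 4.444 → use 5 bolts.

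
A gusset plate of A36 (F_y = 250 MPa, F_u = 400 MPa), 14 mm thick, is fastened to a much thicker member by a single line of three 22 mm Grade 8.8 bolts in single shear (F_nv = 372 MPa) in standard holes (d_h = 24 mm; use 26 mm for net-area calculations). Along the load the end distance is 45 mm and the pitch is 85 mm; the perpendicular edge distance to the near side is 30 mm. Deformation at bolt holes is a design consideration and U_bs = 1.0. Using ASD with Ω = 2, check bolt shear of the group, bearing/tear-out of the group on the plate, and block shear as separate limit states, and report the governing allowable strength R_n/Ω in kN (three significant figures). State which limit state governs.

Bolt shear: A_b = π·22²/4 = 380.1 mm²; R_n = 372 × 380.1 × 3 × 1 / 1000 = 424.2 kN → 424.2 / 2 = 212 kN.
Bearing: edge l_c = 33, r_n = 221.8 kN; interior l_c = 61, r_n = 295.7 kN; R_n = 221.8 + 2·295.7 = 813.1 kN → 407 kN.
Block shear: A_gv = 3010, A_nv = 2100, A_nt = 238 mm²; R_n = min(0.6F_uA_nv, 0.6F_yA_gv) + U_bs·F_u·A_nt = 546.7 kN → 273 kN.
Bolt shear governs: 212 kN.

212 kN (bolt shear governs)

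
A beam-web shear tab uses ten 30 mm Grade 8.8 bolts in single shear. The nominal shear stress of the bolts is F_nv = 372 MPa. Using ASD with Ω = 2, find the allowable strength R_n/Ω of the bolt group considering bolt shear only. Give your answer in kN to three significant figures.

A_b = π × 30² / 4 = 706.9 mm².
R_n = F_nv · A_b · n · n_s = 372 × 706.9 × 10 × 1 / 1000 = 2630 kN.
Allowable strength R_n/Ω = 2630 / 2 = 1310 kN.

1310 kN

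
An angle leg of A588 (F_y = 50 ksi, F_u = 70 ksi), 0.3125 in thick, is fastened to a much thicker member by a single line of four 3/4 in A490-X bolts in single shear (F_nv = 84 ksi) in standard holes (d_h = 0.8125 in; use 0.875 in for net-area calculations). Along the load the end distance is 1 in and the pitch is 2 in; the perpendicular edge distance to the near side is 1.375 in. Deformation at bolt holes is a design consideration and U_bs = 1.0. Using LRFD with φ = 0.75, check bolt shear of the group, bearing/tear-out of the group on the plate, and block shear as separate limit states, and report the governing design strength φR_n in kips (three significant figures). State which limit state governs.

Bolt shear: A_b = π·0.75²/4 = 0.4418 in²; R_n = 84 × 0.4418 × 4 × 1 = 148.4 kips → 0.75 × 148.4 = 111 kips.
Bearing: edge l_c = 0.5938, r_n = 15.59 kips; interior l_c = 1.188, r_n = 31.17 kips; R_n = 15.59 + 3·31.17 = 109.1 kips → 81.8 kips.
Block shear: A_gv = 2.188, A_nv = 1.23, A_nt = 0.293 in²; R_n = min(0.6F_uA_nv, 0.6F_yA_gv) + U_bs·F_u·A_nt = 72.19 kips → 54.1 kips.
Block shear governs: 54.1 kips.

54.1 kips (block shear governs)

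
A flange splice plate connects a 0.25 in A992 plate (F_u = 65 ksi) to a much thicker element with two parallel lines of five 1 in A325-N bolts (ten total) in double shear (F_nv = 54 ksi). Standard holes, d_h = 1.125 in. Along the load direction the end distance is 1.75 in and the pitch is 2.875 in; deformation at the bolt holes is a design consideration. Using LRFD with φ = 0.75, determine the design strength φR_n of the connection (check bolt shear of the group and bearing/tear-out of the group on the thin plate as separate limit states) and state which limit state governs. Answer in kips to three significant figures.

Bolt shear: A_b = π·1²/4 = 0.7854 in²; R_n = 54 × 0.7854 × 10 × 2 = 848.2 kips → 0.75 × 848.2 = 636 kips.
Bearing (1.2 l_c t F_u ≤ 2.4 d t F_u): upper limit = 2.4·1·0.25·65 = 39 kips.
  Edge l_c = 1.75 − 1.125/2 = 1.188 → r_n = 23.16 kips; interior l_c = 2.875 − 1.125 = 1.75 → r_n = 34.12 kips.
  R_n,bearing = 2·23.16 + 8·34.12 = 319.3 kips → 0.75 × 319.3 = 239 kips.
Bearing governs: 239 kips.

239 kips (bearing governs)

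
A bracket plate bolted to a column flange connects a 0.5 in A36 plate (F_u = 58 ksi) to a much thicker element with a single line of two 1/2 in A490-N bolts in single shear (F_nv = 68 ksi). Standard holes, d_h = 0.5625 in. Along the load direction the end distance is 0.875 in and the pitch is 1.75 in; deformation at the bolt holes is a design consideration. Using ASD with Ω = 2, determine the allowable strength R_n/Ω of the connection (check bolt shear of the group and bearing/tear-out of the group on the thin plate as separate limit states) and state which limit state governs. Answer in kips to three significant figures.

13.4 kips (bolt shear governs)

Bolt shear: A_b = π·0.5²/4 = 0.1963 in²; R_n = 68 × 0.1963 × 2 × 1 = 26.7 kips → 26.7 / 2 = 13.4 kips.
Bearing (1.2 l_c t F_u ≤ 2.4 d t F_u): upper limit = 2.4·0.5·0.5·58 = 34.8 kips.
  Edge l_c = 0.875 − 0.5625/2 = 0.5938 → r_n = 20.66 kips; interior l_c = 1.75 − 0.5625 = 1.188 → r_n = 34.8 kips.
  R_n,bearing = 1·20.66 + 1·34.8 = 55.46 kips → 55.46 / 2 = 27.7 kips.
Bolt shear governs: 13.4 kips.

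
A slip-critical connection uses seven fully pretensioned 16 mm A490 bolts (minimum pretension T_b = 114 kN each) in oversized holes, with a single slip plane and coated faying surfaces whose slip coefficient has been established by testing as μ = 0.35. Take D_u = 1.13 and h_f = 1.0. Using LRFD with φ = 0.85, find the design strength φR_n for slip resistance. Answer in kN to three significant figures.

268 kN

R_n = μ · D_u · h_f · T_b · n_s · n_b = 0.35 × 1.13 × 1.0 × 114 × 1 × 7 = 315.6 kN.
Design strength φR_n = 0.85 × 315.6 = 268 kN.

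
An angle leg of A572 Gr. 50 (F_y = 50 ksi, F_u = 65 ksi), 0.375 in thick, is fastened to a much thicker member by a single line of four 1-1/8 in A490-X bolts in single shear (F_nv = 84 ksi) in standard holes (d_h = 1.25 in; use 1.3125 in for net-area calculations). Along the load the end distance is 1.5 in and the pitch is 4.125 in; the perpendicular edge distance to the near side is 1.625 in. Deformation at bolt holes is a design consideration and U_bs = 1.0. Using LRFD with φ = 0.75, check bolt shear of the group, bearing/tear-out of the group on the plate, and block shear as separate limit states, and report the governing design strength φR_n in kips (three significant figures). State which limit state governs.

Bolt shear: A_b = π·1.125²/4 = 0.994 in²; R_n = 84 × 0.994 × 4 × 1 = 334 kips → 0.75 × 334 = 250 kips.
Bearing: edge l_c = 0.875, r_n = 25.59 kips; interior l_c = 2.875, r_n = 65.81 kips; R_n = 25.59 + 3·65.81 = 223 kips → 167 kips.
Block shear: A_gv = 5.203, A_nv = 3.48, A_nt = 0.3633 in²; R_n = min(0.6F_uA_nv, 0.6F_yA_gv) + U_bs·F_u·A_nt = 159.4 kips → 120 kips.
Block shear governs: 120 kips.

120 kips (block shear governs)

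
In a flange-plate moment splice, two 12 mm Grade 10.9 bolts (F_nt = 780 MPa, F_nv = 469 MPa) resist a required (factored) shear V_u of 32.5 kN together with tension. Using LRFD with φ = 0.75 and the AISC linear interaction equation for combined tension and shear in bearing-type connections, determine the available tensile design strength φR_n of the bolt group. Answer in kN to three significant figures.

118 kN

A_b = π·12²/4 = 113.1 mm²; f_rv = 32.5 × 1000 / (2 × 113.1) = 143.7 MPa.
F'_nt = 1.3 F_nt − (F_nt / φF_nv) f_rv = 1.3·780 − (780/(0.75·469))·143.7 = 695.4 MPa, capped at F_nt → F'_nt = 695.4 MPa.
R_n = F'_nt · A_b · n = 695.4 × 113.1 × 2 / 1000 = 157.3 kN.
Design strength φR_n = 0.75 × 157.3 = 118 kN.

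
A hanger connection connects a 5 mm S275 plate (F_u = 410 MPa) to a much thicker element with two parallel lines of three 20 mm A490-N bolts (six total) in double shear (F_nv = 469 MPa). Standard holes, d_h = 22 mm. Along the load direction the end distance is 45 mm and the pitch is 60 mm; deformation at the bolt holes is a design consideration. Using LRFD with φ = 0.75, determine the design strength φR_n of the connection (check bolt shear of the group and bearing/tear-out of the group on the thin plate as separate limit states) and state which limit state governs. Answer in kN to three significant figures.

Bolt shear: A_b = π·20²/4 = 314.2 mm²; R_n = 469 × 314.2 × 6 × 2 / 1000 = 1768 kN → 0.75 × 1768 = 1330 kN.
Bearing (1.2 l_c t F_u ≤ 2.4 d t F_u): upper limit = 2.4·20·5·410 / 1000 = 98.4 kN.
  Edge l_c = 45 − 22/2 = 34 → r_n = 83.64 kN; interior l_c = 60 − 22 = 38 → r_n = 93.48 kN.
  R_n,bearing = 2·83.64 + 4·93.48 = 541.2 kN → 0.75 × 541.2 = 406 kN.
Bearing governs: 406 kN.

406 kN (bearing governs)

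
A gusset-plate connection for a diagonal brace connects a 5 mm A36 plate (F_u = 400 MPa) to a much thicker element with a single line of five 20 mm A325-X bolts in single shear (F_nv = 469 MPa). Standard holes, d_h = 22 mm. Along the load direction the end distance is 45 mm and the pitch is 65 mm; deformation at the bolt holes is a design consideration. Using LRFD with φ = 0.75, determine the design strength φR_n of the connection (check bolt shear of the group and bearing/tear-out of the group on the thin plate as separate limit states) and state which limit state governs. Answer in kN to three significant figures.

Bolt shear: A_b = π·20²/4 = 314.2 mm²; R_n = 469 × 314.2 × 5 × 1 / 1000 = 736.7 kN → 0.75 × 736.7 = 553 kN.
Bearing (1.2 l_c t F_u ≤ 2.4 d t F_u): upper limit = 2.4·20·5·400 / 1000 = 96 kN.
  Edge l_c = 45 − 22/2 = 34 → r_n = 81.6 kN; interior l_c = 65 − 22 = 43 → r_n = 96 kN.
  R_n,bearing = 1·81.6 + 4·96 = 465.6 kN → 0.75 × 465.6 = 349 kN.
Bearing governs: 349 kN.

349 kN (bearing governs)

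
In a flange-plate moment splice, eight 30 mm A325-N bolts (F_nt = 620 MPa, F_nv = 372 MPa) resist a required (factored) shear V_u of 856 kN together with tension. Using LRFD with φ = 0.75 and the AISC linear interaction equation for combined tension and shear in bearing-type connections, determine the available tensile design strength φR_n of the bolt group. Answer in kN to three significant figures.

1990 kN

A_b = π·30²/4 = 706.9 mm²; f_rv = 856 × 1000 / (8 × 706.9) = 151.4 MPa.
F'_nt = 1.3 F_nt − (F_nt / φF_nv) f_rv = 1.3·620 − (620/(0.75·372))·151.4 = 469.6 MPa, capped at F_nt → F'_nt = 469.6 MPa.
R_n = F'_nt · A_b · n = 469.6 × 706.9 × 8 / 1000 = 2656 kN.
Design strength φR_n = 0.75 × 2656 = 1990 kN.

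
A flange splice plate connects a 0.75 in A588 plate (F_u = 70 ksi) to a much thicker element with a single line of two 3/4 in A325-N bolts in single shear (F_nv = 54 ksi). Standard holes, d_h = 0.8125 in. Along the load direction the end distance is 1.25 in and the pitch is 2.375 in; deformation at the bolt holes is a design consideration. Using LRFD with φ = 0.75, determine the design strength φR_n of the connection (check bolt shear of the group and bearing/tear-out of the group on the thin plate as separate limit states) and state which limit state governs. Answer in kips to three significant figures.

35.8 kips (bolt shear governs)

Bolt shear: A_b = π·0.75²/4 = 0.4418 in²; R_n = 54 × 0.4418 × 2 × 1 = 47.71 kips → 0.75 × 47.71 = 35.8 kips.
Bearing (1.2 l_c t F_u ≤ 2.4 d t F_u): upper limit = 2.4·0.75·0.75·70 = 94.5 kips.
  Edge l_c = 1.25 − 0.8125/2 = 0.8438 → r_n = 53.16 kips; interior l_c = 2.375 − 0.8125 = 1.562 → r_n = 94.5 kips.
  R_n,bearing = 1·53.16 + 1·94.5 = 147.7 kips → 0.75 × 147.7 = 111 kips.
Bolt shear governs: 35.8 kips.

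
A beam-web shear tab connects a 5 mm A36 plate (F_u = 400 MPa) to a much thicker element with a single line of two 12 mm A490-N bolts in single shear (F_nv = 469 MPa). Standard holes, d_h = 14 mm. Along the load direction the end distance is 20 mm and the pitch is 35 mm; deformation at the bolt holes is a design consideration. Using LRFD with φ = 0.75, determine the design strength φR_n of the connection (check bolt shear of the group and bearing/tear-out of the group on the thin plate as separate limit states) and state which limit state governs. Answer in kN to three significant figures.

Bolt shear: A_b = π·12²/4 = 113.1 mm²; R_n = 469 × 113.1 × 2 × 1 / 1000 = 106.1 kN → 0.75 × 106.1 = 79.6 kN.
Bearing (1.2 l_c t F_u ≤ 2.4 d t F_u): upper limit = 2.4·12·5·400 / 1000 = 57.6 kN.
  Edge l_c = 20 − 14/2 = 13 → r_n = 31.2 kN; interior l_c = 35 − 14 = 21 → r_n = 50.4 kN.
  R_n,bearing = 1·31.2 + 1·50.4 = 81.6 kN → 0.75 × 81.6 = 61.2 kN.
Bearing governs: 61.2 kN.

61.2 kN (bearing governs)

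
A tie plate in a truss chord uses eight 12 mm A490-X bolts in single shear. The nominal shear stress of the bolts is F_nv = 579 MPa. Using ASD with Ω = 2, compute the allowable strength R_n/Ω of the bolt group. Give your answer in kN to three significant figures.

A_b = π × 12² / 4 = 113.1 mm².
R_n = F_nv · A_b · n · n_s = 579 × 113.1 × 8 × 1 / 1000 = 523.9 kN.
Allowable strength R_n/Ω = 523.9 / 2 = 262 kN.

262 kN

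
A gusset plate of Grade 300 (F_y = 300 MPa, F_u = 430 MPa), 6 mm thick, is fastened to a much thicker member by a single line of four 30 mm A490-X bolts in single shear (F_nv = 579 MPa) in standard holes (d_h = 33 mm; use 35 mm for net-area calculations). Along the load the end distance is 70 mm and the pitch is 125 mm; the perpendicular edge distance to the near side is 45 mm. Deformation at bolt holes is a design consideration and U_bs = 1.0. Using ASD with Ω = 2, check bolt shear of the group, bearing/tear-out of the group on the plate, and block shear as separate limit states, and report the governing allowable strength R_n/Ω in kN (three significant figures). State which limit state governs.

Bolt shear: A_b = π·30²/4 = 706.9 mm²; R_n = 579 × 706.9 × 4 × 1 / 1000 = 1637 kN → 1637 / 2 = 819 kN.
Bearing: edge l_c = 53.5, r_n = 165.6 kN; interior l_c = 92, r_n = 185.8 kN; R_n = 165.6 + 3·185.8 = 722.9 kN → 361 kN.
Block shear: A_gv = 2670, A_nv = 1935, A_nt = 165 mm²; R_n = min(0.6F_uA_nv, 0.6F_yA_gv) + U_bs·F_u·A_nt = 551.6 kN → 276 kN.
Block shear governs: 276 kN.

276 kN (block shear governs)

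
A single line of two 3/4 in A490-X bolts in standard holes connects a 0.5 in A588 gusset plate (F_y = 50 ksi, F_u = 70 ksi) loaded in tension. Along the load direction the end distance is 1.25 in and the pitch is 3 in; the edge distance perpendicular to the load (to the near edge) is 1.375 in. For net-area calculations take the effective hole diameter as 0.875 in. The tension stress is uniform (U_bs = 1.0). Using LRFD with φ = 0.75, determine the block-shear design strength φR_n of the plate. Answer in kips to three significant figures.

70.9 kips

Shear plane L_v = 1.25 + 1·3 = 4.25 in; A_gv = 4.25 × 0.5 = 2.125 in².
A_nv = (4.25 − 1.5·0.875) × 0.5 = 1.469 in².
A_nt = (1.375 − 0.5·0.875) × 0.5 = 0.4688 in².
0.6 F_u A_nv = 61.69 kips; 0.6 F_y A_gv = 63.75 kips → shear rupture governs the shear term.
R_n = 61.69 + 1.0 × 70 × 0.4688 = 94.5 kips.
Design strength φR_n = 0.75 × 94.5 = 70.9 kips.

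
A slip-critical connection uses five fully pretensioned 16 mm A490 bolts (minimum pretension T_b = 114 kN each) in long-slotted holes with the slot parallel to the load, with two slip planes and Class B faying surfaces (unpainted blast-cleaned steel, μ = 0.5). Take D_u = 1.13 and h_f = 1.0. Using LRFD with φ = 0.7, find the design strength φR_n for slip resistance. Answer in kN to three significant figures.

451 kN

R_n = μ · D_u · h_f · T_b · n_s · n_b = 0.5 × 1.13 × 1.0 × 114 × 2 × 5 = 644.1 kN.
Design strength φR_n = 0.7 × 644.1 = 451 kN.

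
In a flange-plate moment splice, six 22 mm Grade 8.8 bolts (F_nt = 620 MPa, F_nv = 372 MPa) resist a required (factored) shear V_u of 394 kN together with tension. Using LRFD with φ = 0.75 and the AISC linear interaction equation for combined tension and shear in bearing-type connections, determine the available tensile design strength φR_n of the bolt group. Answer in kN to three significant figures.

A_b = π·22²/4 = 380.1 mm²; f_rv = 394 × 1000 / (6 × 380.1) = 172.7 MPa.
F'_nt = 1.3 F_nt − (F_nt / φF_nv) f_rv = 1.3·620 − (620/(0.75·372))·172.7 = 422.1 MPa, capped at F_nt → F'_nt = 422.1 MPa.
R_n = F'_nt · A_b · n = 422.1 × 380.1 × 6 / 1000 = 962.8 kN.
Design strength φR_n = 0.75 × 962.8 = 722 kN.

722 kN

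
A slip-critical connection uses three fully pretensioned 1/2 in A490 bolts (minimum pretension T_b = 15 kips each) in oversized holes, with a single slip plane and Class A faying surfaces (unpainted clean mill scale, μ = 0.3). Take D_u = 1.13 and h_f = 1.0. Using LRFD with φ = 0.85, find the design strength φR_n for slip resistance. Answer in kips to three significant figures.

13 kips

R_n = μ · D_u · h_f · T_b · n_s · n_b = 0.3 × 1.13 × 1.0 × 15 × 1 × 3 = 15.25 kips.
Design strength φR_n = 0.85 × 15.25 = 13 kips.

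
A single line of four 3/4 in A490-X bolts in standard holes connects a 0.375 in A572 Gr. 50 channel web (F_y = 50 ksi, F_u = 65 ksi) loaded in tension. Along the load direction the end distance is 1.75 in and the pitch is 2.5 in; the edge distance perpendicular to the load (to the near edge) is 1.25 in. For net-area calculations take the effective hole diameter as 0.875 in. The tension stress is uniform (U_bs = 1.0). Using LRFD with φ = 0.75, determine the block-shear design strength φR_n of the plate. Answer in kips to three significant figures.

Shear plane L_v = 1.75 + 3·2.5 = 9.25 in; A_gv = 9.25 × 0.375 = 3.469 in².
A_nv = (9.25 − 3.5·0.875) × 0.375 = 2.32 in².
A_nt = (1.25 − 0.5·0.875) × 0.375 = 0.3047 in².
0.6 F_u A_nv = 90.49 kips; 0.6 F_y A_gv = 104.1 kips → shear rupture governs the shear term.
R_n = 90.49 + 1.0 × 65 × 0.3047 = 110.3 kips.
Design strength φR_n = 0.75 × 110.3 = 82.7 kips.

82.7 kips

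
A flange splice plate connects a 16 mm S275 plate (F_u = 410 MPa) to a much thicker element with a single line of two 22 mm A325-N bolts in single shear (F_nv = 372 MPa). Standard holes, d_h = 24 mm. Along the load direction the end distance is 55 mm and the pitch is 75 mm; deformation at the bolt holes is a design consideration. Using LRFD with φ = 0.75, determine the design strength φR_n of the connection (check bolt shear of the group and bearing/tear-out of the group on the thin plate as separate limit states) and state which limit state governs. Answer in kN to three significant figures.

Bolt shear: A_b = π·22²/4 = 380.1 mm²; R_n = 372 × 380.1 × 2 × 1 / 1000 = 282.8 kN → 0.75 × 282.8 = 212 kN.
Bearing (1.2 l_c t F_u ≤ 2.4 d t F_u): upper limit = 2.4·22·16·410 / 1000 = 346.4 kN.
  Edge l_c = 55 − 24/2 = 43 → r_n = 338.5 kN; interior l_c = 75 − 24 = 51 → r_n = 346.4 kN.
  R_n,bearing = 1·338.5 + 1·346.4 = 684.9 kN → 0.75 × 684.9 = 514 kN.
Bolt shear governs: 212 kN.

212 kN (bolt shear governs)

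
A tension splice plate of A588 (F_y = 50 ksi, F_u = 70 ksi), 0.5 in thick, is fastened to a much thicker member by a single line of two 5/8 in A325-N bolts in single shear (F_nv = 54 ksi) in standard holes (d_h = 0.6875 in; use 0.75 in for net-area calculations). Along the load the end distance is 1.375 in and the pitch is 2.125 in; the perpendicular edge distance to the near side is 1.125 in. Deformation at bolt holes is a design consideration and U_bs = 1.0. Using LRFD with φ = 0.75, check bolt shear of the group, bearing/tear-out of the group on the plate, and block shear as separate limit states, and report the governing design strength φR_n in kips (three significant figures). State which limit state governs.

24.9 kips (bolt shear governs)

Bolt shear: A_b = π·0.625²/4 = 0.3068 in²; R_n = 54 × 0.3068 × 2 × 1 = 33.13 kips → 0.75 × 33.13 = 24.9 kips.
Bearing: edge l_c = 1.031, r_n = 43.31 kips; interior l_c = 1.438, r_n = 52.5 kips; R_n = 43.31 + 1·52.5 = 95.81 kips → 71.9 kips.
Block shear: A_gv = 1.75, A_nv = 1.188, A_nt = 0.375 in²; R_n = min(0.6F_uA_nv, 0.6F_yA_gv) + U_bs·F_u·A_nt = 76.12 kips → 57.1 kips.
Bolt shear governs: 24.9 kips.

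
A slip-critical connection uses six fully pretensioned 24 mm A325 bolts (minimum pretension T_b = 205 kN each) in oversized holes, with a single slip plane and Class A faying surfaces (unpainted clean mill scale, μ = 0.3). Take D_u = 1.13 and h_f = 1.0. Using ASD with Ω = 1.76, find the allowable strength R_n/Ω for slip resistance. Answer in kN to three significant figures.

R_n = μ · D_u · h_f · T_b · n_s · n_b = 0.3 × 1.13 × 1.0 × 205 × 1 × 6 = 417 kN.
Allowable strength R_n/Ω = 417 / 1.76 = 237 kN.

237 kN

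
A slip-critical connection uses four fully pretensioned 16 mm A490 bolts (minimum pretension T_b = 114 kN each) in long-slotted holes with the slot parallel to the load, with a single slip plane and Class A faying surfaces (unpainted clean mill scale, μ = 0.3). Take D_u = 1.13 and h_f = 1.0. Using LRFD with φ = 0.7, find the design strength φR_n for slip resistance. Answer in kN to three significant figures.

108 kN

R_n = μ · D_u · h_f · T_b · n_s · n_b = 0.3 × 1.13 × 1.0 × 114 × 1 × 4 = 154.6 kN.
Design strength φR_n = 0.7 × 154.6 = 108 kN.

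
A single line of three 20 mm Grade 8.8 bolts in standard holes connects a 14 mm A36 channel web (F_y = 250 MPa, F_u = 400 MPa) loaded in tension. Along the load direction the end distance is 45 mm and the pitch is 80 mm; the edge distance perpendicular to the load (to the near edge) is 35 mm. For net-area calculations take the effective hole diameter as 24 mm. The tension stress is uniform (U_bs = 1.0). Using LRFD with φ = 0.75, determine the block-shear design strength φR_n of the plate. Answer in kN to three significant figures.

Shear plane L_v = 45 + 2·80 = 205 mm; A_gv = 205 × 14 = 2870 mm².
A_nv = (205 − 2.5·24) × 14 = 2030 mm².
A_nt = (35 − 0.5·24) × 14 = 322 mm².
0.6 F_u A_nv = 487.2 kN; 0.6 F_y A_gv = 430.5 kN → shear yielding governs the shear term.
R_n = 430.5 + 1.0 × 400 × 322 / 1000 = 559.3 kN.
Design strength φR_n = 0.75 × 559.3 = 419 kN.

419 kN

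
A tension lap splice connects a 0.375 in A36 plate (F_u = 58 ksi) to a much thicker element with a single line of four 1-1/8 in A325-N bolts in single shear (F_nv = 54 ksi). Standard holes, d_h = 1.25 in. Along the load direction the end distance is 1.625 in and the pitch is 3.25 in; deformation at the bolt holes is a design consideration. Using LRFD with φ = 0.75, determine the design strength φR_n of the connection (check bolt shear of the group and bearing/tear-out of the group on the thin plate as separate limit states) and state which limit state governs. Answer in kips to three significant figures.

137 kips (bearing governs)

Bolt shear: A_b = π·1.125²/4 = 0.994 in²; R_n = 54 × 0.994 × 4 × 1 = 214.7 kips → 0.75 × 214.7 = 161 kips.
Bearing (1.2 l_c t F_u ≤ 2.4 d t F_u): upper limit = 2.4·1.125·0.375·58 = 58.72 kips.
  Edge l_c = 1.625 − 1.25/2 = 1 → r_n = 26.1 kips; interior l_c = 3.25 − 1.25 = 2 → r_n = 52.2 kips.
  R_n,bearing = 1·26.1 + 3·52.2 = 182.7 kips → 0.75 × 182.7 = 137 kips.
Bearing governs: 137 kips.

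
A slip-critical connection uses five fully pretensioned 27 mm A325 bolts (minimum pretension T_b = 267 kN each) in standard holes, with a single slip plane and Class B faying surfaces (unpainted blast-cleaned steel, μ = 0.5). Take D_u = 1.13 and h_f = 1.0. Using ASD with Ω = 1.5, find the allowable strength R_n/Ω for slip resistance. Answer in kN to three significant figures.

R_n = μ · D_u · h_f · T_b · n_s · n_b = 0.5 × 1.13 × 1.0 × 267 × 1 × 5 = 754.3 kN.
Allowable strength R_n/Ω = 754.3 / 1.5 = 503 kN.

503 kN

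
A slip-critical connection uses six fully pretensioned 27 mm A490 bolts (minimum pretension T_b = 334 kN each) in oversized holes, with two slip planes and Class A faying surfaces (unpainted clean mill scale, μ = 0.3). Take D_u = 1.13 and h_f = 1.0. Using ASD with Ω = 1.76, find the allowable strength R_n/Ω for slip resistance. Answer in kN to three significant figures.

R_n = μ · D_u · h_f · T_b · n_s · n_b = 0.3 × 1.13 × 1.0 × 334 × 2 × 6 = 1359 kN.
Allowable strength R_n/Ω = 1359 / 1.76 = 772 kN.

772 kN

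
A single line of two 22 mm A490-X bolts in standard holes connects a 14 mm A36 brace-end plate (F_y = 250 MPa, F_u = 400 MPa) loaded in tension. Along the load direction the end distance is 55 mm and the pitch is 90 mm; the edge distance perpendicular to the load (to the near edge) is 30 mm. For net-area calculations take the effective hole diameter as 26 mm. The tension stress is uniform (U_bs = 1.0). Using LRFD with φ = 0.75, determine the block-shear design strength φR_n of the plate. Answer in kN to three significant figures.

Shear plane L_v = 55 + 1·90 = 145 mm; A_gv = 145 × 14 = 2030 mm².
A_nv = (145 − 1.5·26) × 14 = 1484 mm².
A_nt = (30 − 0.5·26) × 14 = 238 mm².
0.6 F_u A_nv = 356.2 kN; 0.6 F_y A_gv = 304.5 kN → shear yielding governs the shear term.
R_n = 304.5 + 1.0 × 400 × 238 / 1000 = 399.7 kN.
Design strength φR_n = 0.75 × 399.7 = 300 kN.

300 kN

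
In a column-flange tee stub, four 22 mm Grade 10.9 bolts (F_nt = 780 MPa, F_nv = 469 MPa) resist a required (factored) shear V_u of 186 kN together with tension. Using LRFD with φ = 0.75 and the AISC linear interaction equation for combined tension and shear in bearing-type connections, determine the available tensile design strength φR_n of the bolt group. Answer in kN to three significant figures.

A_b = π·22²/4 = 380.1 mm²; f_rv = 186 × 1000 / (4 × 380.1) = 122.3 MPa.
F'_nt = 1.3 F_nt − (F_nt / φF_nv) f_rv = 1.3·780 − (780/(0.75·469))·122.3 = 742.7 MPa, capped at F_nt → F'_nt = 742.7 MPa.
R_n = F'_nt · A_b · n = 742.7 × 380.1 × 4 / 1000 = 1129 kN.
Design strength φR_n = 0.75 × 1129 = 847 kN.

847 kN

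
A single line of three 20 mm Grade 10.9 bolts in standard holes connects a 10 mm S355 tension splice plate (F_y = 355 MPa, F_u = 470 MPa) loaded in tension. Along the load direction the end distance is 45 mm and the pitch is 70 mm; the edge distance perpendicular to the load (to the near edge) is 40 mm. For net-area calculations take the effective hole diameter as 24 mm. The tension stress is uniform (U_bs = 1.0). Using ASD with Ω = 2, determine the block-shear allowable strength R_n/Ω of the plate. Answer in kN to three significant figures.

242 kN

Shear plane L_v = 45 + 2·70 = 185 mm; A_gv = 185 × 10 = 1850 mm².
A_nv = (185 − 2.5·24) × 10 = 1250 mm².
A_nt = (40 − 0.5·24) × 10 = 280 mm².
0.6 F_u A_nv = 352.5 kN; 0.6 F_y A_gv = 394.1 kN → shear rupture governs the shear term.
R_n = 352.5 + 1.0 × 470 × 280 / 1000 = 484.1 kN.
Allowable strength R_n/Ω = 484.1 / 2 = 242 kN.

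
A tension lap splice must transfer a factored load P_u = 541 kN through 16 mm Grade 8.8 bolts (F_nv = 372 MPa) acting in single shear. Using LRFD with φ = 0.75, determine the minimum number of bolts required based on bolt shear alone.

A_b = π·16²/4 = 201.1 mm².
Per-bolt design strength φR_n = 0.75 × 372 × 201.1 × 1 / 1000 = 56.1 kN.
n ≥ 541 / 56.1 = 9.644 → use 10 bolts.

10 bolts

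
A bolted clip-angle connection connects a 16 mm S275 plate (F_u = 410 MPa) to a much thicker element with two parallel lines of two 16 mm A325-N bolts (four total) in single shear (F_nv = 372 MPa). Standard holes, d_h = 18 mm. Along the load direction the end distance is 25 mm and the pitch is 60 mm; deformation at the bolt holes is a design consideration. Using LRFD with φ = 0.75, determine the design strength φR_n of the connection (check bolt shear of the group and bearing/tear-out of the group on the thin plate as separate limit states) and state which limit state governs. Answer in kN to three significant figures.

Bolt shear: A_b = π·16²/4 = 201.1 mm²; R_n = 372 × 201.1 × 4 × 1 / 1000 = 299.2 kN → 0.75 × 299.2 = 224 kN.
Bearing (1.2 l_c t F_u ≤ 2.4 d t F_u): upper limit = 2.4·16·16·410 / 1000 = 251.9 kN.
  Edge l_c = 25 − 18/2 = 16 → r_n = 126 kN; interior l_c = 60 − 18 = 42 → r_n = 251.9 kN.
  R_n,bearing = 2·126 + 2·251.9 = 755.7 kN → 0.75 × 755.7 = 567 kN.
Bolt shear governs: 224 kN.

224 kN (bolt shear governs)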